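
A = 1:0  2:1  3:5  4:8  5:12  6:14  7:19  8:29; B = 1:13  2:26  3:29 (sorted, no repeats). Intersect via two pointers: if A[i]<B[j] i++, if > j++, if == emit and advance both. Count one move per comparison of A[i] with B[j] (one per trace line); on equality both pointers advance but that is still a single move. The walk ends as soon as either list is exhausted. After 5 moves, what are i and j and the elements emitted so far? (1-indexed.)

i=6, j=1, emitted=[]

i=1 j=1: 0<13, i++
i=2 j=1: 1<13, i++
i=3 j=1: 5<13, i++
i=4 j=1: 8<13, i++
i=5 j=1: 12<13, i++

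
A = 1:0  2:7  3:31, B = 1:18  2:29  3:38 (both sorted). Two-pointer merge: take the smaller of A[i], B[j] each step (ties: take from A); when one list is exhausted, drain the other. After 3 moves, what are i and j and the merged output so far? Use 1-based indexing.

i=3, j=2, merged so far=[0, 7, 18]

[i=1,j=1] A[i]=0<=B[j]=18 take 0 → i++
[i=2,j=1] A[i]=7<=B[j]=18 take 7 → i++
[i=3,j=1] A[i]=31>B[j]=18 take 18 → j++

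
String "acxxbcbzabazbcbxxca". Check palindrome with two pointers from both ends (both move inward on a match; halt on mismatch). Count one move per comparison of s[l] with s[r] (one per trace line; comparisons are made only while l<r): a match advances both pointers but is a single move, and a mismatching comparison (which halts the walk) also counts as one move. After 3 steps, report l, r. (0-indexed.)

[0,18] 'a'=='a' → l++,r--
[1,17] 'c'=='c' → l++,r--
[2,16] 'x'=='x' → l++,r--

l=3, r=15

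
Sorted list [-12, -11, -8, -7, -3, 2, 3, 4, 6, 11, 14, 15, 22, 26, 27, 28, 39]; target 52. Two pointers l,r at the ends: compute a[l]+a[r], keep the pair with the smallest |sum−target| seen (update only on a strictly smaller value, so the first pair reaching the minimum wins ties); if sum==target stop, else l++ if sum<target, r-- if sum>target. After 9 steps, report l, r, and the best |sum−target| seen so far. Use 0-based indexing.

l=9, r=16, best |Δ|=7

l=0 r=16: -12+39=27 d=25 *, l++
l=1 r=16: -11+39=28 d=24 *, l++
l=2 r=16: -8+39=31 d=21 *, l++
l=3 r=16: -7+39=32 d=20 *, l++
l=4 r=16: -3+39=36 d=16 *, l++
l=5 r=16: 2+39=41 d=11 *, l++
l=6 r=16: 3+39=42 d=10 *, l++
l=7 r=16: 4+39=43 d=9 *, l++
l=8 r=16: 6+39=45 d=7 *, l++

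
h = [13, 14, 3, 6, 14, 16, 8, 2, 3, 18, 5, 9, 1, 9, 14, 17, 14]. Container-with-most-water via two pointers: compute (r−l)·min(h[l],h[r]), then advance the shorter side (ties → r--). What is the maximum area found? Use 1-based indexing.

[1,17] min(13,14)*16=208 best=208 * → l++
[2,17] min(14,14)*15=210 best=210 * → r--
[2,16] min(14,17)*14=196 best=210 → l++
[3,16] min(3,17)*13=39 best=210 → l++
[4,16] min(6,17)*12=72 best=210 → l++
[5,16] min(14,17)*11=154 best=210 → l++
[6,16] min(16,17)*10=160 best=210 → l++
[7,16] min(8,17)*9=72 best=210 → l++
[8,16] min(2,17)*8=16 best=210 → l++
[9,16] min(3,17)*7=21 best=210 → l++
[10,16] min(18,17)*6=102 best=210 → r--
[10,15] min(18,14)*5=70 best=210 → r--
[10,14] min(18,9)*4=36 best=210 → r--
[10,13] min(18,1)*3=3 best=210 → r--
[10,12] min(18,9)*2=18 best=210 → r--
[10,11] min(18,5)*1=5 best=210 → r--

max area = 210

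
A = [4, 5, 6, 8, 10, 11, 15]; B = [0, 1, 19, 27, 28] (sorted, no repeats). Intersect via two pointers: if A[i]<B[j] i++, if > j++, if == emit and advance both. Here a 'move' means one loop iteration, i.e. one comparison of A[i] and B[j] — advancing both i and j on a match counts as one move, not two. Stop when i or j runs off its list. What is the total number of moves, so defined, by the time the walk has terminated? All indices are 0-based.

[i=0,j=0] 4>0 → j++
[i=0,j=1] 4>1 → j++
[i=0,j=2] 4<19 → i++
[i=1,j=2] 5<19 → i++
[i=2,j=2] 6<19 → i++
[i=3,j=2] 8<19 → i++
[i=4,j=2] 10<19 → i++
[i=5,j=2] 11<19 → i++
[i=6,j=2] 15<19 → i++

9 moves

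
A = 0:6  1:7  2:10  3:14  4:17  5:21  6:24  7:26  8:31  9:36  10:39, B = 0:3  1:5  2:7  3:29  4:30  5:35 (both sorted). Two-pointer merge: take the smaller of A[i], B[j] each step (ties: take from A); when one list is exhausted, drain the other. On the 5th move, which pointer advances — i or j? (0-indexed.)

i=0 j=0: A[i]=6>B[j]=3 take 3, j++
i=0 j=1: A[i]=6>B[j]=5 take 5, j++
i=0 j=2: A[i]=6<=B[j]=7 take 6, i++
i=1 j=2: A[i]=7<=B[j]=7 take 7, i++
i=2 j=2: A[i]=10>B[j]=7 take 7, j++

j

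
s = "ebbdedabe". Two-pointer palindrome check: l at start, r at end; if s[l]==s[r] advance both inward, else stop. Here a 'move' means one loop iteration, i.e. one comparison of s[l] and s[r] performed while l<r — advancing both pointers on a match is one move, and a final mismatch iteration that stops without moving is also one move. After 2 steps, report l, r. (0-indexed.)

l=2, r=6

[0,8] 'e'=='e' → l++,r--
[1,7] 'b'=='b' → l++,r--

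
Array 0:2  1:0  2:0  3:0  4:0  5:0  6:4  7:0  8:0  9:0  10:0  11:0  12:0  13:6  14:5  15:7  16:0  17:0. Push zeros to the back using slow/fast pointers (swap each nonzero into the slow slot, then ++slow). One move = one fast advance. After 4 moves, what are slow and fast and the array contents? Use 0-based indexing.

slow=1, fast=4, a=[2, 0, 0, 0, 0, 0, 4, 0, 0, 0, 0, 0, 0, 6, 5, 7, 0, 0]

slow=0 fast=0: a[fast]=2≠0 swap→a[0]=2, slow++,fast++
slow=1 fast=1: a[fast]=0, fast++
slow=1 fast=2: a[fast]=0, fast++
slow=1 fast=3: a[fast]=0, fast++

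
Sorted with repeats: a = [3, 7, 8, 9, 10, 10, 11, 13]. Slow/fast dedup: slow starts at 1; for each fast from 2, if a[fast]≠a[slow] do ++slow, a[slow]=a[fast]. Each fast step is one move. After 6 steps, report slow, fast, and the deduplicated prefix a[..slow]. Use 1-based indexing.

(s=1,f=2) a[fast]=7≠a[slow]=3 write a[2]=7 → slow++,fast++
(s=2,f=3) a[fast]=8≠a[slow]=7 write a[3]=8 → slow++,fast++
(s=3,f=4) a[fast]=9≠a[slow]=8 write a[4]=9 → slow++,fast++
(s=4,f=5) a[fast]=10≠a[slow]=9 write a[5]=10 → slow++,fast++
(s=5,f=6) a[fast]=10=a[slow] dup → fast++
(s=5,f=7) a[fast]=11≠a[slow]=10 write a[6]=11 → slow++,fast++

slow=6, fast=8, prefix=[3, 7, 8, 9, 10, 11]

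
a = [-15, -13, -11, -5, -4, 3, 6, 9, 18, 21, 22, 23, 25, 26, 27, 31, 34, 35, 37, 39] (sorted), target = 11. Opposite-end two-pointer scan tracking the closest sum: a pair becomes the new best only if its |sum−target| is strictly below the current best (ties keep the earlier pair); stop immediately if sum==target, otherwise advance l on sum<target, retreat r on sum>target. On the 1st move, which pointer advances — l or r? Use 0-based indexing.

l=0 r=19: -15+39=24 d=13 *, r--

r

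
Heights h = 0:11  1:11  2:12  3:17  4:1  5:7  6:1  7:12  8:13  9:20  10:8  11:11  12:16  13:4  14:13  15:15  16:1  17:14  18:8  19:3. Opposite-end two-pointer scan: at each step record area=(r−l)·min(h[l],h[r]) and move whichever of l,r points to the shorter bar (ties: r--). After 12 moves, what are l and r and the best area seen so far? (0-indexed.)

[0,19] min(11,3)*19=57 best=57 * → r--
[0,18] min(11,8)*18=144 best=144 * → r--
[0,17] min(11,14)*17=187 best=187 * → l++
[1,17] min(11,14)*16=176 best=187 → l++
[2,17] min(12,14)*15=180 best=187 → l++
[3,17] min(17,14)*14=196 best=196 * → r--
[3,16] min(17,1)*13=13 best=196 → r--
[3,15] min(17,15)*12=180 best=196 → r--
[3,14] min(17,13)*11=143 best=196 → r--
[3,13] min(17,4)*10=40 best=196 → r--
[3,12] min(17,16)*9=144 best=196 → r--
[3,11] min(17,11)*8=88 best=196 → r--

l=3, r=10, best area=196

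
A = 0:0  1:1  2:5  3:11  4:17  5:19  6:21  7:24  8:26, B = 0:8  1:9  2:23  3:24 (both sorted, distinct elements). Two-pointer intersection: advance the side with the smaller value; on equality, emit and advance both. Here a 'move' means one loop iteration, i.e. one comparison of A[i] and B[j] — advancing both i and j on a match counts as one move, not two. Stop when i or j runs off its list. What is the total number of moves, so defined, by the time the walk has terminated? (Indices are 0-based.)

i=0 j=0: 0<8, i++
i=1 j=0: 1<8, i++
i=2 j=0: 5<8, i++
i=3 j=0: 11>8, j++
i=3 j=1: 11>9, j++
i=3 j=2: 11<23, i++
i=4 j=2: 17<23, i++
i=5 j=2: 19<23, i++
i=6 j=2: 21<23, i++
i=7 j=2: 24>23, j++
i=7 j=3: 24==24 emit, i++,j++

11 moves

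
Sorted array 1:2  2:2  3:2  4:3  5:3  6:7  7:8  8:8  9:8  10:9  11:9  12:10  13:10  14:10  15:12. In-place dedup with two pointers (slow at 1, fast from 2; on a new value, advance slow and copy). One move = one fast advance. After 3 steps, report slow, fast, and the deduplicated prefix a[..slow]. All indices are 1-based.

slow=1 fast=2: a[fast]=2=a[slow] dup, fast++
slow=1 fast=3: a[fast]=2=a[slow] dup, fast++
slow=1 fast=4: a[fast]=3≠a[slow]=2 write a[2]=3, slow++,fast++

slow=2, fast=5, prefix=[2, 3]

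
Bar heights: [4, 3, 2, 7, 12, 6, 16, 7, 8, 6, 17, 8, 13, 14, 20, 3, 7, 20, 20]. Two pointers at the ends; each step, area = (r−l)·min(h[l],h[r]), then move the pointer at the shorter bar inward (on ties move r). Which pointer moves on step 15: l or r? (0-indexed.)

[0,18] min(4,20)*18=72 best=72 * → l++
[1,18] min(3,20)*17=51 best=72 → l++
[2,18] min(2,20)*16=32 best=72 → l++
[3,18] min(7,20)*15=105 best=105 * → l++
[4,18] min(12,20)*14=168 best=168 * → l++
[5,18] min(6,20)*13=78 best=168 → l++
[6,18] min(16,20)*12=192 best=192 * → l++
[7,18] min(7,20)*11=77 best=192 → l++
[8,18] min(8,20)*10=80 best=192 → l++
[9,18] min(6,20)*9=54 best=192 → l++
[10,18] min(17,20)*8=136 best=192 → l++
[11,18] min(8,20)*7=56 best=192 → l++
[12,18] min(13,20)*6=78 best=192 → l++
[13,18] min(14,20)*5=70 best=192 → l++
[14,18] min(20,20)*4=80 best=192 → r--

r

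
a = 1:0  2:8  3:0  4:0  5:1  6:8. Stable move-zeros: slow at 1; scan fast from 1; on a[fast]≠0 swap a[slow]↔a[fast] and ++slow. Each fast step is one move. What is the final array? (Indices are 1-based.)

[8, 1, 8, 0, 0, 0]

(s=1,f=1) a[fast]=0 → fast++
(s=1,f=2) a[fast]=8≠0 swap→a[1]=8 → slow++,fast++
(s=2,f=3) a[fast]=0 → fast++
(s=2,f=4) a[fast]=0 → fast++
(s=2,f=5) a[fast]=1≠0 swap→a[2]=1 → slow++,fast++
(s=3,f=6) a[fast]=8≠0 swap→a[3]=8 → slow++,fast++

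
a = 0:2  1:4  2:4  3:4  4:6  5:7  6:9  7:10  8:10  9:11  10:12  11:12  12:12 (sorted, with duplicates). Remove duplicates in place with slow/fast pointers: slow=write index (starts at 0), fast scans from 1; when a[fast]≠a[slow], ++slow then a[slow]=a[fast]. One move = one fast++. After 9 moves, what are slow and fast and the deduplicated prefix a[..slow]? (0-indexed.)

slow=6, fast=10, prefix=[2, 4, 6, 7, 9, 10, 11]

slow=0 fast=1: a[fast]=4≠a[slow]=2 write a[1]=4, slow++,fast++
slow=1 fast=2: a[fast]=4=a[slow] dup, fast++
slow=1 fast=3: a[fast]=4=a[slow] dup, fast++
slow=1 fast=4: a[fast]=6≠a[slow]=4 write a[2]=6, slow++,fast++
slow=2 fast=5: a[fast]=7≠a[slow]=6 write a[3]=7, slow++,fast++
slow=3 fast=6: a[fast]=9≠a[slow]=7 write a[4]=9, slow++,fast++
slow=4 fast=7: a[fast]=10≠a[slow]=9 write a[5]=10, slow++,fast++
slow=5 fast=8: a[fast]=10=a[slow] dup, fast++
slow=5 fast=9: a[fast]=11≠a[slow]=10 write a[6]=11, slow++,fast++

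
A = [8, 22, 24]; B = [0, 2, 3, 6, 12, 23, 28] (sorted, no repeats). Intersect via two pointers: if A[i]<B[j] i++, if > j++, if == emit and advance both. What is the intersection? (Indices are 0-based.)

intersection = []

[i=0,j=0] 8>0 → j++
[i=0,j=1] 8>2 → j++
[i=0,j=2] 8>3 → j++
[i=0,j=3] 8>6 → j++
[i=0,j=4] 8<12 → i++
[i=1,j=4] 22>12 → j++
[i=1,j=5] 22<23 → i++
[i=2,j=5] 24>23 → j++
[i=2,j=6] 24<28 → i++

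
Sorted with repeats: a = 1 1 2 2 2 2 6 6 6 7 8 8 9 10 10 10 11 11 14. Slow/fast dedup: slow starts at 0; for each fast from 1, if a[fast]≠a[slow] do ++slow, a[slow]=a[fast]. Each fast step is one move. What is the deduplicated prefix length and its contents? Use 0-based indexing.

length 9; prefix = [1, 2, 6, 7, 8, 9, 10, 11, 14]

slow=0 fast=1: a[fast]=1=a[slow] dup, fast++
slow=0 fast=2: a[fast]=2≠a[slow]=1 write a[1]=2, slow++,fast++
slow=1 fast=3: a[fast]=2=a[slow] dup, fast++
slow=1 fast=4: a[fast]=2=a[slow] dup, fast++
slow=1 fast=5: a[fast]=2=a[slow] dup, fast++
slow=1 fast=6: a[fast]=6≠a[slow]=2 write a[2]=6, slow++,fast++
slow=2 fast=7: a[fast]=6=a[slow] dup, fast++
slow=2 fast=8: a[fast]=6=a[slow] dup, fast++
slow=2 fast=9: a[fast]=7≠a[slow]=6 write a[3]=7, slow++,fast++
slow=3 fast=10: a[fast]=8≠a[slow]=7 write a[4]=8, slow++,fast++
slow=4 fast=11: a[fast]=8=a[slow] dup, fast++
slow=4 fast=12: a[fast]=9≠a[slow]=8 write a[5]=9, slow++,fast++
slow=5 fast=13: a[fast]=10≠a[slow]=9 write a[6]=10, slow++,fast++
slow=6 fast=14: a[fast]=10=a[slow] dup, fast++
slow=6 fast=15: a[fast]=10=a[slow] dup, fast++
slow=6 fast=16: a[fast]=11≠a[slow]=10 write a[7]=11, slow++,fast++
slow=7 fast=17: a[fast]=11=a[slow] dup, fast++
slow=7 fast=18: a[fast]=14≠a[slow]=11 write a[8]=14, slow++,fast++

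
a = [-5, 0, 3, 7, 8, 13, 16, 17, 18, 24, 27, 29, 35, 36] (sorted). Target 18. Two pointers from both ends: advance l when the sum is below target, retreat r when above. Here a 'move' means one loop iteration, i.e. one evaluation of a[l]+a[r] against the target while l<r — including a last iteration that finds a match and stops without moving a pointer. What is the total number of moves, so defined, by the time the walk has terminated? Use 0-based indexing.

7 moves

[0,13] -5+36=31 >18 → r--
[0,12] -5+35=30 >18 → r--
[0,11] -5+29=24 >18 → r--
[0,10] -5+27=22 >18 → r--
[0,9] -5+24=19 >18 → r--
[0,8] -5+18=13 <18 → l++
[1,8] 0+18=18 → found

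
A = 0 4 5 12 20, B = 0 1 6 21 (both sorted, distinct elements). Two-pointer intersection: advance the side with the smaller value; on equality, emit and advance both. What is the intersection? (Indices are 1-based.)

intersection = [0]

i=1 j=1: 0==0 emit, i++,j++
i=2 j=2: 4>1, j++
i=2 j=3: 4<6, i++
i=3 j=3: 5<6, i++
i=4 j=3: 12>6, j++
i=4 j=4: 12<21, i++
i=5 j=4: 20<21, i++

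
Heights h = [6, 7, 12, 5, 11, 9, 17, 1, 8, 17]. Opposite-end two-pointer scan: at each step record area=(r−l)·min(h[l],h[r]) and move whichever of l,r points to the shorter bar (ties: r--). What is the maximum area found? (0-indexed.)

[0,9] min(6,17)*9=54 best=54 * → l++
[1,9] min(7,17)*8=56 best=56 * → l++
[2,9] min(12,17)*7=84 best=84 * → l++
[3,9] min(5,17)*6=30 best=84 → l++
[4,9] min(11,17)*5=55 best=84 → l++
[5,9] min(9,17)*4=36 best=84 → l++
[6,9] min(17,17)*3=51 best=84 → r--
[6,8] min(17,8)*2=16 best=84 → r--
[6,7] min(17,1)*1=1 best=84 → r--

max area = 84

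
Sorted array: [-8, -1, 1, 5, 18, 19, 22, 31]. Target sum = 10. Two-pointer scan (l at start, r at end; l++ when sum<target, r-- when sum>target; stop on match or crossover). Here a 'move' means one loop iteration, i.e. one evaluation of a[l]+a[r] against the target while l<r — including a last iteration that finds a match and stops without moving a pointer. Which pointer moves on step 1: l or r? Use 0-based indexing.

r

l=0 r=7: -8+31=23 >10, r--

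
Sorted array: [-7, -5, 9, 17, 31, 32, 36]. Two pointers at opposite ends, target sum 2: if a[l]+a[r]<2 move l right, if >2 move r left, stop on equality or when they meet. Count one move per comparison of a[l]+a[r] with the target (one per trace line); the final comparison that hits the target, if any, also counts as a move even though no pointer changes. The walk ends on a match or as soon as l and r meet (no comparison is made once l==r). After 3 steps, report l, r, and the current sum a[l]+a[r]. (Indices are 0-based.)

[0,6] -7+36=29 >2 → r--
[0,5] -7+32=25 >2 → r--
[0,4] -7+31=24 >2 → r--

l=0, r=3, sum=10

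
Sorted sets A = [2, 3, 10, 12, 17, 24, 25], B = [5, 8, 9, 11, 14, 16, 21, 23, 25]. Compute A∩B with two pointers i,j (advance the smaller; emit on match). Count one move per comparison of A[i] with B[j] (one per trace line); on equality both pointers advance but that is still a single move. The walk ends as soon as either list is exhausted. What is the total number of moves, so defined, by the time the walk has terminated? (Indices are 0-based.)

[i=0,j=0] 2<5 → i++
[i=1,j=0] 3<5 → i++
[i=2,j=0] 10>5 → j++
[i=2,j=1] 10>8 → j++
[i=2,j=2] 10>9 → j++
[i=2,j=3] 10<11 → i++
[i=3,j=3] 12>11 → j++
[i=3,j=4] 12<14 → i++
[i=4,j=4] 17>14 → j++
[i=4,j=5] 17>16 → j++
[i=4,j=6] 17<21 → i++
[i=5,j=6] 24>21 → j++
[i=5,j=7] 24>23 → j++
[i=5,j=8] 24<25 → i++
[i=6,j=8] 25==25 emit → i++,j++

15 moves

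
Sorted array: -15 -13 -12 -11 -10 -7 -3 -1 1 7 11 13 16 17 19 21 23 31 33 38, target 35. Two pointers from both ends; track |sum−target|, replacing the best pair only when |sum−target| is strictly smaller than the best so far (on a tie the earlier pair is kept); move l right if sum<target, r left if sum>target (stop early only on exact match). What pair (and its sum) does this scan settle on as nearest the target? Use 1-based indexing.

pair (-3, 38) with sum 35 (|Δ|=0)

l=1 r=20: -15+38=23 d=12 *, l++
l=2 r=20: -13+38=25 d=10 *, l++
l=3 r=20: -12+38=26 d=9 *, l++
l=4 r=20: -11+38=27 d=8 *, l++
l=5 r=20: -10+38=28 d=7 *, l++
l=6 r=20: -7+38=31 d=4 *, l++
l=7 r=20: -3+38=35 d=0 *, stop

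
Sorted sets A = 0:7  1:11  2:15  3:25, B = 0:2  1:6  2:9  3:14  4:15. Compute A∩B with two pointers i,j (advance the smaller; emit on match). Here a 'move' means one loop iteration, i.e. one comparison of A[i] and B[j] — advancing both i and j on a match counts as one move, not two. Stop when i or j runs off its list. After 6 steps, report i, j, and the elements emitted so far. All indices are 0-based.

[i=0,j=0] 7>2 → j++
[i=0,j=1] 7>6 → j++
[i=0,j=2] 7<9 → i++
[i=1,j=2] 11>9 → j++
[i=1,j=3] 11<14 → i++
[i=2,j=3] 15>14 → j++

i=2, j=4, emitted=[]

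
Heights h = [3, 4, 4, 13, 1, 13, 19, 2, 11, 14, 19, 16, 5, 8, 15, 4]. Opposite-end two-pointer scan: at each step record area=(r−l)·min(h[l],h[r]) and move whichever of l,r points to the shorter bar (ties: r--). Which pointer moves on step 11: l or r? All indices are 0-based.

r

l=0 r=15: min(3,4)*15=45 best=45 *, l++
l=1 r=15: min(4,4)*14=56 best=56 *, r--
l=1 r=14: min(4,15)*13=52 best=56, l++
l=2 r=14: min(4,15)*12=48 best=56, l++
l=3 r=14: min(13,15)*11=143 best=143 *, l++
l=4 r=14: min(1,15)*10=10 best=143, l++
l=5 r=14: min(13,15)*9=117 best=143, l++
l=6 r=14: min(19,15)*8=120 best=143, r--
l=6 r=13: min(19,8)*7=56 best=143, r--
l=6 r=12: min(19,5)*6=30 best=143, r--
l=6 r=11: min(19,16)*5=80 best=143, r--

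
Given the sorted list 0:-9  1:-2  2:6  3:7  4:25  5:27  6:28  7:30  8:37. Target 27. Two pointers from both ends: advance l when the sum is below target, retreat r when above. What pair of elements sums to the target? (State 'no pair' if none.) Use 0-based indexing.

no pair

l=0 r=8: -9+37=28 >27, r--
l=0 r=7: -9+30=21 <27, l++
l=1 r=7: -2+30=28 >27, r--
l=1 r=6: -2+28=26 <27, l++
l=2 r=6: 6+28=34 >27, r--
l=2 r=5: 6+27=33 >27, r--
l=2 r=4: 6+25=31 >27, r--
l=2 r=3: 6+7=13 <27, l++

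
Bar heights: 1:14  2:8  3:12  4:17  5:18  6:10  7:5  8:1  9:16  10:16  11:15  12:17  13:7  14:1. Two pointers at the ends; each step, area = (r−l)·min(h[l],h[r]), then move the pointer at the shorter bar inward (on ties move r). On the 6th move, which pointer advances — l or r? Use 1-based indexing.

r

l=1 r=14: min(14,1)*13=13 best=13 *, r--
l=1 r=13: min(14,7)*12=84 best=84 *, r--
l=1 r=12: min(14,17)*11=154 best=154 *, l++
l=2 r=12: min(8,17)*10=80 best=154, l++
l=3 r=12: min(12,17)*9=108 best=154, l++
l=4 r=12: min(17,17)*8=136 best=154, r--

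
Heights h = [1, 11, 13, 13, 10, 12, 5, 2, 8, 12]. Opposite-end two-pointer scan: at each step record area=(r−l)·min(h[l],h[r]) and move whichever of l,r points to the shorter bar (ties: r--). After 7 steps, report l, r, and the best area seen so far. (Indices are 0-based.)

[0,9] min(1,12)*9=9 best=9 * → l++
[1,9] min(11,12)*8=88 best=88 * → l++
[2,9] min(13,12)*7=84 best=88 → r--
[2,8] min(13,8)*6=48 best=88 → r--
[2,7] min(13,2)*5=10 best=88 → r--
[2,6] min(13,5)*4=20 best=88 → r--
[2,5] min(13,12)*3=36 best=88 → r--

l=2, r=4, best area=88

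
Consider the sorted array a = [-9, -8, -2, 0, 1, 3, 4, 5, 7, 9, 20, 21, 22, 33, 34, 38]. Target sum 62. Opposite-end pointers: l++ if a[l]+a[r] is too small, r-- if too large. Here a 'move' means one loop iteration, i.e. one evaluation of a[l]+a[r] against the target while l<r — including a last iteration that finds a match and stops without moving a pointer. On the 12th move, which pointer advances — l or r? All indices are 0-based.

l=0 r=15: -9+38=29 <62, l++
l=1 r=15: -8+38=30 <62, l++
l=2 r=15: -2+38=36 <62, l++
l=3 r=15: 0+38=38 <62, l++
l=4 r=15: 1+38=39 <62, l++
l=5 r=15: 3+38=41 <62, l++
l=6 r=15: 4+38=42 <62, l++
l=7 r=15: 5+38=43 <62, l++
l=8 r=15: 7+38=45 <62, l++
l=9 r=15: 9+38=47 <62, l++
l=10 r=15: 20+38=58 <62, l++
l=11 r=15: 21+38=59 <62, l++

l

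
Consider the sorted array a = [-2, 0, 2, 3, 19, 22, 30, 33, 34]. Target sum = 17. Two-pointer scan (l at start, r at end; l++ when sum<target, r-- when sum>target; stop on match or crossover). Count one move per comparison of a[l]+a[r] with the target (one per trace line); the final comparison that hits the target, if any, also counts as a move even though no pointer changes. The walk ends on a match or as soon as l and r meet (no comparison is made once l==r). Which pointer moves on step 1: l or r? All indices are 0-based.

[0,8] -2+34=32 >17 → r--

r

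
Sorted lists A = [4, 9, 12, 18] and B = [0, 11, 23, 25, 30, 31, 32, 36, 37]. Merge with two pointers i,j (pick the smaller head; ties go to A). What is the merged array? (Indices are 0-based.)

[0, 4, 9, 11, 12, 18, 23, 25, 30, 31, 32, 36, 37]

i=0 j=0: A[i]=4>B[j]=0 take 0, j++
i=0 j=1: A[i]=4<=B[j]=11 take 4, i++
i=1 j=1: A[i]=9<=B[j]=11 take 9, i++
i=2 j=1: A[i]=12>B[j]=11 take 11, j++
i=2 j=2: A[i]=12<=B[j]=23 take 12, i++
i=3 j=2: A[i]=18<=B[j]=23 take 18, i++
i=4 j=2: A done, take B[j]=23, j++
i=4 j=3: A done, take B[j]=25, j++
i=4 j=4: A done, take B[j]=30, j++
i=4 j=5: A done, take B[j]=31, j++
i=4 j=6: A done, take B[j]=32, j++
i=4 j=7: A done, take B[j]=36, j++
i=4 j=8: A done, take B[j]=37, j++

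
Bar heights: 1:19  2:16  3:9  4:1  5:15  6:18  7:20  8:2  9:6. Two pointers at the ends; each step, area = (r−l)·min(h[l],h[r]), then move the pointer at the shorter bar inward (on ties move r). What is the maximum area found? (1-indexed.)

[1,9] min(19,6)*8=48 best=48 * → r--
[1,8] min(19,2)*7=14 best=48 → r--
[1,7] min(19,20)*6=114 best=114 * → l++
[2,7] min(16,20)*5=80 best=114 → l++
[3,7] min(9,20)*4=36 best=114 → l++
[4,7] min(1,20)*3=3 best=114 → l++
[5,7] min(15,20)*2=30 best=114 → l++
[6,7] min(18,20)*1=18 best=114 → l++

max area = 114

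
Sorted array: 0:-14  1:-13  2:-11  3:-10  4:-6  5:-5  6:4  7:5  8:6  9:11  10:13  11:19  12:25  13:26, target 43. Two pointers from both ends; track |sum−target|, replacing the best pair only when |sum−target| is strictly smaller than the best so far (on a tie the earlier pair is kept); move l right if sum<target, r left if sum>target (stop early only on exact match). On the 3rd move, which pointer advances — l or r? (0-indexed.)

l=0 r=13: -14+26=12 d=31 *, l++
l=1 r=13: -13+26=13 d=30 *, l++
l=2 r=13: -11+26=15 d=28 *, l++

l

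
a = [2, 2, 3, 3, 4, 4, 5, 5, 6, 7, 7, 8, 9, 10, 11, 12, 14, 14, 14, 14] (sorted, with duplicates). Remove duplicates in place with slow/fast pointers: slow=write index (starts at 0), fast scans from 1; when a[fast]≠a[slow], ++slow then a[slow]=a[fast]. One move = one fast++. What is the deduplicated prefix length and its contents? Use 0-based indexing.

slow=0 fast=1: a[fast]=2=a[slow] dup, fast++
slow=0 fast=2: a[fast]=3≠a[slow]=2 write a[1]=3, slow++,fast++
slow=1 fast=3: a[fast]=3=a[slow] dup, fast++
slow=1 fast=4: a[fast]=4≠a[slow]=3 write a[2]=4, slow++,fast++
slow=2 fast=5: a[fast]=4=a[slow] dup, fast++
slow=2 fast=6: a[fast]=5≠a[slow]=4 write a[3]=5, slow++,fast++
slow=3 fast=7: a[fast]=5=a[slow] dup, fast++
slow=3 fast=8: a[fast]=6≠a[slow]=5 write a[4]=6, slow++,fast++
slow=4 fast=9: a[fast]=7≠a[slow]=6 write a[5]=7, slow++,fast++
slow=5 fast=10: a[fast]=7=a[slow] dup, fast++
slow=5 fast=11: a[fast]=8≠a[slow]=7 write a[6]=8, slow++,fast++
slow=6 fast=12: a[fast]=9≠a[slow]=8 write a[7]=9, slow++,fast++
slow=7 fast=13: a[fast]=10≠a[slow]=9 write a[8]=10, slow++,fast++
slow=8 fast=14: a[fast]=11≠a[slow]=10 write a[9]=11, slow++,fast++
slow=9 fast=15: a[fast]=12≠a[slow]=11 write a[10]=12, slow++,fast++
slow=10 fast=16: a[fast]=14≠a[slow]=12 write a[11]=14, slow++,fast++
slow=11 fast=17: a[fast]=14=a[slow] dup, fast++
slow=11 fast=18: a[fast]=14=a[slow] dup, fast++
slow=11 fast=19: a[fast]=14=a[slow] dup, fast++

length 12; prefix = [2, 3, 4, 5, 6, 7, 8, 9, 10, 11, 12, 14]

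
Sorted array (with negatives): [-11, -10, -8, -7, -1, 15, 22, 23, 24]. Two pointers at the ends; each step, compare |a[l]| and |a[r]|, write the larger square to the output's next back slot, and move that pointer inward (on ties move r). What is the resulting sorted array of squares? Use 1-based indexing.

[1, 49, 64, 100, 121, 225, 484, 529, 576]

l=1 r=9: |-11|<=|24| out[9]=576, r--
l=1 r=8: |-11|<=|23| out[8]=529, r--
l=1 r=7: |-11|<=|22| out[7]=484, r--
l=1 r=6: |-11|<=|15| out[6]=225, r--
l=1 r=5: |-11|>|-1| out[5]=121, l++
l=2 r=5: |-10|>|-1| out[4]=100, l++
l=3 r=5: |-8|>|-1| out[3]=64, l++
l=4 r=5: |-7|>|-1| out[2]=49, l++
l=5 r=5: |-1|<=|-1| out[1]=1, r--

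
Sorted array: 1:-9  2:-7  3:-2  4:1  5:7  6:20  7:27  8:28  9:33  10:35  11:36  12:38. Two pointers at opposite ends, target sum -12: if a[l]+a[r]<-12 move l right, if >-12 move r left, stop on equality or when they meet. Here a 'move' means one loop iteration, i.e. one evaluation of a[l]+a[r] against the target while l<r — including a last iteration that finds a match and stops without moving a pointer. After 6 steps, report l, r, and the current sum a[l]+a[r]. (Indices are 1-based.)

l=1, r=6, sum=11

[1,12] -9+38=29 >-12 → r--
[1,11] -9+36=27 >-12 → r--
[1,10] -9+35=26 >-12 → r--
[1,9] -9+33=24 >-12 → r--
[1,8] -9+28=19 >-12 → r--
[1,7] -9+27=18 >-12 → r--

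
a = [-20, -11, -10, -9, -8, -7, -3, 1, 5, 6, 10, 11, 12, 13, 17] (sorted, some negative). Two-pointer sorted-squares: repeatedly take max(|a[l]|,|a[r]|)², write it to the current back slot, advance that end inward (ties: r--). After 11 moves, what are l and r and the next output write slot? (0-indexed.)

l=0 r=14: |-20|>|17| out[14]=400, l++
l=1 r=14: |-11|<=|17| out[13]=289, r--
l=1 r=13: |-11|<=|13| out[12]=169, r--
l=1 r=12: |-11|<=|12| out[11]=144, r--
l=1 r=11: |-11|<=|11| out[10]=121, r--
l=1 r=10: |-11|>|10| out[9]=121, l++
l=2 r=10: |-10|<=|10| out[8]=100, r--
l=2 r=9: |-10|>|6| out[7]=100, l++
l=3 r=9: |-9|>|6| out[6]=81, l++
l=4 r=9: |-8|>|6| out[5]=64, l++
l=5 r=9: |-7|>|6| out[4]=49, l++

l=6, r=9, next write slot=3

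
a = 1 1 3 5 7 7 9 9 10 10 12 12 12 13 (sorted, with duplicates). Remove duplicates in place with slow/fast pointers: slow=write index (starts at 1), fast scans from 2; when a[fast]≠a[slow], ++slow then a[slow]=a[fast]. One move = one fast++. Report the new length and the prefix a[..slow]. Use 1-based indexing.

(s=1,f=2) a[fast]=1=a[slow] dup → fast++
(s=1,f=3) a[fast]=3≠a[slow]=1 write a[2]=3 → slow++,fast++
(s=2,f=4) a[fast]=5≠a[slow]=3 write a[3]=5 → slow++,fast++
(s=3,f=5) a[fast]=7≠a[slow]=5 write a[4]=7 → slow++,fast++
(s=4,f=6) a[fast]=7=a[slow] dup → fast++
(s=4,f=7) a[fast]=9≠a[slow]=7 write a[5]=9 → slow++,fast++
(s=5,f=8) a[fast]=9=a[slow] dup → fast++
(s=5,f=9) a[fast]=10≠a[slow]=9 write a[6]=10 → slow++,fast++
(s=6,f=10) a[fast]=10=a[slow] dup → fast++
(s=6,f=11) a[fast]=12≠a[slow]=10 write a[7]=12 → slow++,fast++
(s=7,f=12) a[fast]=12=a[slow] dup → fast++
(s=7,f=13) a[fast]=12=a[slow] dup → fast++
(s=7,f=14) a[fast]=13≠a[slow]=12 write a[8]=13 → slow++,fast++

length 8; prefix = [1, 3, 5, 7, 9, 10, 12, 13]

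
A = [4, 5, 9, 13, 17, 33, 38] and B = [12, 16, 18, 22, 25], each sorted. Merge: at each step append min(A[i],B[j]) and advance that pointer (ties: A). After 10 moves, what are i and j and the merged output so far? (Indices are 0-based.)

i=5, j=5, merged so far=[4, 5, 9, 12, 13, 16, 17, 18, 22, 25]

[i=0,j=0] A[i]=4<=B[j]=12 take 4 → i++
[i=1,j=0] A[i]=5<=B[j]=12 take 5 → i++
[i=2,j=0] A[i]=9<=B[j]=12 take 9 → i++
[i=3,j=0] A[i]=13>B[j]=12 take 12 → j++
[i=3,j=1] A[i]=13<=B[j]=16 take 13 → i++
[i=4,j=1] A[i]=17>B[j]=16 take 16 → j++
[i=4,j=2] A[i]=17<=B[j]=18 take 17 → i++
[i=5,j=2] A[i]=33>B[j]=18 take 18 → j++
[i=5,j=3] A[i]=33>B[j]=22 take 22 → j++
[i=5,j=4] A[i]=33>B[j]=25 take 25 → j++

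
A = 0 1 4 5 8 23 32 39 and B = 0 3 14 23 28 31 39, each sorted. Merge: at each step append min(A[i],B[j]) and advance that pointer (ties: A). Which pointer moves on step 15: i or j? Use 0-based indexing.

[i=0,j=0] A[i]=0<=B[j]=0 take 0 → i++
[i=1,j=0] A[i]=1>B[j]=0 take 0 → j++
[i=1,j=1] A[i]=1<=B[j]=3 take 1 → i++
[i=2,j=1] A[i]=4>B[j]=3 take 3 → j++
[i=2,j=2] A[i]=4<=B[j]=14 take 4 → i++
[i=3,j=2] A[i]=5<=B[j]=14 take 5 → i++
[i=4,j=2] A[i]=8<=B[j]=14 take 8 → i++
[i=5,j=2] A[i]=23>B[j]=14 take 14 → j++
[i=5,j=3] A[i]=23<=B[j]=23 take 23 → i++
[i=6,j=3] A[i]=32>B[j]=23 take 23 → j++
[i=6,j=4] A[i]=32>B[j]=28 take 28 → j++
[i=6,j=5] A[i]=32>B[j]=31 take 31 → j++
[i=6,j=6] A[i]=32<=B[j]=39 take 32 → i++
[i=7,j=6] A[i]=39<=B[j]=39 take 39 → i++
[i=8,j=6] A done, take B[j]=39 → j++

j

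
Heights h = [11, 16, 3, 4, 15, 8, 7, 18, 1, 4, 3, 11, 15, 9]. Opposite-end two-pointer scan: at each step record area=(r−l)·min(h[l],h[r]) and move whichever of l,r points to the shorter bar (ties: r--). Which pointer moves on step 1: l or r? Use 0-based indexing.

[0,13] min(11,9)*13=117 best=117 * → r--

r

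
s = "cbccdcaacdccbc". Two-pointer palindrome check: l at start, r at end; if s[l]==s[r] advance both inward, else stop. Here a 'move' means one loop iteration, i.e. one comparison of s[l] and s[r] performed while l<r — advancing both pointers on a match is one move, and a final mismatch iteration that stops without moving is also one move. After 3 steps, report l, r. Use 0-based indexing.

l=3, r=10

l=0 r=13: 'c'=='c', l++,r--
l=1 r=12: 'b'=='b', l++,r--
l=2 r=11: 'c'=='c', l++,r--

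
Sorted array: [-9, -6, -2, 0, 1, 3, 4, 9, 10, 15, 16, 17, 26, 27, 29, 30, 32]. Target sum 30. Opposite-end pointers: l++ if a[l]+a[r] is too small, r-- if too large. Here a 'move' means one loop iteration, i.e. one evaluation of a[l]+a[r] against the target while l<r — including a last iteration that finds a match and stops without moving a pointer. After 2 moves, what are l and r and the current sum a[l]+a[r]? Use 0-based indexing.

[0,16] -9+32=23 <30 → l++
[1,16] -6+32=26 <30 → l++

l=2, r=16, sum=30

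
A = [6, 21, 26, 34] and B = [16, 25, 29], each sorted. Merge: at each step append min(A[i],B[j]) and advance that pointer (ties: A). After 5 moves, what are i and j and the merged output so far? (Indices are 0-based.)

i=3, j=2, merged so far=[6, 16, 21, 25, 26]

[i=0,j=0] A[i]=6<=B[j]=16 take 6 → i++
[i=1,j=0] A[i]=21>B[j]=16 take 16 → j++
[i=1,j=1] A[i]=21<=B[j]=25 take 21 → i++
[i=2,j=1] A[i]=26>B[j]=25 take 25 → j++
[i=2,j=2] A[i]=26<=B[j]=29 take 26 → i++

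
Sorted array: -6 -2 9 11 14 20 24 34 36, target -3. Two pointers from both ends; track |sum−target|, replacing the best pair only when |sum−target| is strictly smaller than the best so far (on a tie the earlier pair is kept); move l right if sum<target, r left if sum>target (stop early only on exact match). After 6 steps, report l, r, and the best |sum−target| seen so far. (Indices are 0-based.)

l=0, r=2, best |Δ|=8

l=0 r=8: -6+36=30 d=33 *, r--
l=0 r=7: -6+34=28 d=31 *, r--
l=0 r=6: -6+24=18 d=21 *, r--
l=0 r=5: -6+20=14 d=17 *, r--
l=0 r=4: -6+14=8 d=11 *, r--
l=0 r=3: -6+11=5 d=8 *, r--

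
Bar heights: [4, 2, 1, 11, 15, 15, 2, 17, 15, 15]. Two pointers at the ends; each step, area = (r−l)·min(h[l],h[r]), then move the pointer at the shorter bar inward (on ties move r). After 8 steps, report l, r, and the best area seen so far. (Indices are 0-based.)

l=6, r=7, best area=75

l=0 r=9: min(4,15)*9=36 best=36 *, l++
l=1 r=9: min(2,15)*8=16 best=36, l++
l=2 r=9: min(1,15)*7=7 best=36, l++
l=3 r=9: min(11,15)*6=66 best=66 *, l++
l=4 r=9: min(15,15)*5=75 best=75 *, r--
l=4 r=8: min(15,15)*4=60 best=75, r--
l=4 r=7: min(15,17)*3=45 best=75, l++
l=5 r=7: min(15,17)*2=30 best=75, l++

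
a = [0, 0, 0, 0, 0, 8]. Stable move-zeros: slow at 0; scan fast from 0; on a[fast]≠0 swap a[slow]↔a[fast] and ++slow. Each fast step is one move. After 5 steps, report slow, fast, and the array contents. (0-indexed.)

(s=0,f=0) a[fast]=0 → fast++
(s=0,f=1) a[fast]=0 → fast++
(s=0,f=2) a[fast]=0 → fast++
(s=0,f=3) a[fast]=0 → fast++
(s=0,f=4) a[fast]=0 → fast++

slow=0, fast=5, a=[0, 0, 0, 0, 0, 8]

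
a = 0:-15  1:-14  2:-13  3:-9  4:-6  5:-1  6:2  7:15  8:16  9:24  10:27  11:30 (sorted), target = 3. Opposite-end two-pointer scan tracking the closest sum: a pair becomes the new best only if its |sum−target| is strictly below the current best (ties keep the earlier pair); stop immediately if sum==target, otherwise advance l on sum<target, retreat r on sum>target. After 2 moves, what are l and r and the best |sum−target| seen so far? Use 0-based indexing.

l=0, r=9, best |Δ|=9

[0,11] -15+30=15 d=12 * → r--
[0,10] -15+27=12 d=9 * → r--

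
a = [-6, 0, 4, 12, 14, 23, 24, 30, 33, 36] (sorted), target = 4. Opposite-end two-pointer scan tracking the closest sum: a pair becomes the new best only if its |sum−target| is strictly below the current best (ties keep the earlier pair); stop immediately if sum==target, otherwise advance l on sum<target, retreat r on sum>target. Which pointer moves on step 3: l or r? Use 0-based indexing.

[0,9] -6+36=30 d=26 * → r--
[0,8] -6+33=27 d=23 * → r--
[0,7] -6+30=24 d=20 * → r--

r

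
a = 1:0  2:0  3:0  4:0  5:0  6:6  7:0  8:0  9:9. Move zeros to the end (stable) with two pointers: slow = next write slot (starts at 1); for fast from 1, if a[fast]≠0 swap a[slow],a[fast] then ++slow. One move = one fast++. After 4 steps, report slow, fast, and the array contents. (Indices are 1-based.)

(s=1,f=1) a[fast]=0 → fast++
(s=1,f=2) a[fast]=0 → fast++
(s=1,f=3) a[fast]=0 → fast++
(s=1,f=4) a[fast]=0 → fast++

slow=1, fast=5, a=[0, 0, 0, 0, 0, 6, 0, 0, 9]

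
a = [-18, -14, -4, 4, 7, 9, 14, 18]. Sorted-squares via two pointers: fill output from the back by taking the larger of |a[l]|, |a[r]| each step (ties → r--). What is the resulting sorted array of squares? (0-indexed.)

[16, 16, 49, 81, 196, 196, 324, 324]

[0,7] |-18|<=|18| out[7]=324 → r--
[0,6] |-18|>|14| out[6]=324 → l++
[1,6] |-14|<=|14| out[5]=196 → r--
[1,5] |-14|>|9| out[4]=196 → l++
[2,5] |-4|<=|9| out[3]=81 → r--
[2,4] |-4|<=|7| out[2]=49 → r--
[2,3] |-4|<=|4| out[1]=16 → r--
[2,2] |-4|<=|-4| out[0]=16 → r--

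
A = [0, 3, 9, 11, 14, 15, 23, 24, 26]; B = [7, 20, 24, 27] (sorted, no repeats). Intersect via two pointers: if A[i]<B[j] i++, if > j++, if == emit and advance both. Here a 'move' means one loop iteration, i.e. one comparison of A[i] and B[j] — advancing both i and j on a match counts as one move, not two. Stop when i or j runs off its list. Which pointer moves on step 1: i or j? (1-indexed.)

i

i=1 j=1: 0<7, i++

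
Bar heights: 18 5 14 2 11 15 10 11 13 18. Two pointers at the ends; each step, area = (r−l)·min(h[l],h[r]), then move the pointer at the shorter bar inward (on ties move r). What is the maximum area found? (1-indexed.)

[1,10] min(18,18)*9=162 best=162 * → r--
[1,9] min(18,13)*8=104 best=162 → r--
[1,8] min(18,11)*7=77 best=162 → r--
[1,7] min(18,10)*6=60 best=162 → r--
[1,6] min(18,15)*5=75 best=162 → r--
[1,5] min(18,11)*4=44 best=162 → r--
[1,4] min(18,2)*3=6 best=162 → r--
[1,3] min(18,14)*2=28 best=162 → r--
[1,2] min(18,5)*1=5 best=162 → r--

max area = 162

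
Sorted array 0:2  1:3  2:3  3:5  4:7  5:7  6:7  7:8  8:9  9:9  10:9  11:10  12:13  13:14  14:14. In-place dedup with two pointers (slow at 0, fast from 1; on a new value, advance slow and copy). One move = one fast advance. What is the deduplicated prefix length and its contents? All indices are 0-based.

length 9; prefix = [2, 3, 5, 7, 8, 9, 10, 13, 14]

slow=0 fast=1: a[fast]=3≠a[slow]=2 write a[1]=3, slow++,fast++
slow=1 fast=2: a[fast]=3=a[slow] dup, fast++
slow=1 fast=3: a[fast]=5≠a[slow]=3 write a[2]=5, slow++,fast++
slow=2 fast=4: a[fast]=7≠a[slow]=5 write a[3]=7, slow++,fast++
slow=3 fast=5: a[fast]=7=a[slow] dup, fast++
slow=3 fast=6: a[fast]=7=a[slow] dup, fast++
slow=3 fast=7: a[fast]=8≠a[slow]=7 write a[4]=8, slow++,fast++
slow=4 fast=8: a[fast]=9≠a[slow]=8 write a[5]=9, slow++,fast++
slow=5 fast=9: a[fast]=9=a[slow] dup, fast++
slow=5 fast=10: a[fast]=9=a[slow] dup, fast++
slow=5 fast=11: a[fast]=10≠a[slow]=9 write a[6]=10, slow++,fast++
slow=6 fast=12: a[fast]=13≠a[slow]=10 write a[7]=13, slow++,fast++
slow=7 fast=13: a[fast]=14≠a[slow]=13 write a[8]=14, slow++,fast++
slow=8 fast=14: a[fast]=14=a[slow] dup, fast++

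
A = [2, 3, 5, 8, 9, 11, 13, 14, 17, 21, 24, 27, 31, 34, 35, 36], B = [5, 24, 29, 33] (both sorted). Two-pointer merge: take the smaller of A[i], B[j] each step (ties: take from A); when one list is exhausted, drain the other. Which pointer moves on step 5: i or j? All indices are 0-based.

i

i=0 j=0: A[i]=2<=B[j]=5 take 2, i++
i=1 j=0: A[i]=3<=B[j]=5 take 3, i++
i=2 j=0: A[i]=5<=B[j]=5 take 5, i++
i=3 j=0: A[i]=8>B[j]=5 take 5, j++
i=3 j=1: A[i]=8<=B[j]=24 take 8, i++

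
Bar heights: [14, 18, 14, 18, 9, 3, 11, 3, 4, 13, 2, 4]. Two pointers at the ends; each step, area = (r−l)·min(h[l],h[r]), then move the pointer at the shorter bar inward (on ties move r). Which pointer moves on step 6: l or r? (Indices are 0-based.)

[0,11] min(14,4)*11=44 best=44 * → r--
[0,10] min(14,2)*10=20 best=44 → r--
[0,9] min(14,13)*9=117 best=117 * → r--
[0,8] min(14,4)*8=32 best=117 → r--
[0,7] min(14,3)*7=21 best=117 → r--
[0,6] min(14,11)*6=66 best=117 → r--

r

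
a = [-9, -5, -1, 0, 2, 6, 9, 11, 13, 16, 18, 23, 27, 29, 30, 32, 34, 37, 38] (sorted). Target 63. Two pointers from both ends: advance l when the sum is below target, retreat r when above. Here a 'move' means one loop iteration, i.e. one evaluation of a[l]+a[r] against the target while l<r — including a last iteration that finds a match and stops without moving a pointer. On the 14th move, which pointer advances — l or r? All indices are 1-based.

l=1 r=19: -9+38=29 <63, l++
l=2 r=19: -5+38=33 <63, l++
l=3 r=19: -1+38=37 <63, l++
l=4 r=19: 0+38=38 <63, l++
l=5 r=19: 2+38=40 <63, l++
l=6 r=19: 6+38=44 <63, l++
l=7 r=19: 9+38=47 <63, l++
l=8 r=19: 11+38=49 <63, l++
l=9 r=19: 13+38=51 <63, l++
l=10 r=19: 16+38=54 <63, l++
l=11 r=19: 18+38=56 <63, l++
l=12 r=19: 23+38=61 <63, l++
l=13 r=19: 27+38=65 >63, r--
l=13 r=18: 27+37=64 >63, r--

r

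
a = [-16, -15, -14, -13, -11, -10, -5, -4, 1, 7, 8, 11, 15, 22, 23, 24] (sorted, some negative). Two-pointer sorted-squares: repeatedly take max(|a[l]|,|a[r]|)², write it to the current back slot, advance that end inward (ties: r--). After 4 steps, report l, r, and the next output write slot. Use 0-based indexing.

l=0 r=15: |-16|<=|24| out[15]=576, r--
l=0 r=14: |-16|<=|23| out[14]=529, r--
l=0 r=13: |-16|<=|22| out[13]=484, r--
l=0 r=12: |-16|>|15| out[12]=256, l++

l=1, r=12, next write slot=11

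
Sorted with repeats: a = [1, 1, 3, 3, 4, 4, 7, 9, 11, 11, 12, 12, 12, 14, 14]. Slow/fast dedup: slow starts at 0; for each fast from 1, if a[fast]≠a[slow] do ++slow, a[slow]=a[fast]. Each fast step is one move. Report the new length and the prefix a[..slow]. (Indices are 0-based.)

slow=0 fast=1: a[fast]=1=a[slow] dup, fast++
slow=0 fast=2: a[fast]=3≠a[slow]=1 write a[1]=3, slow++,fast++
slow=1 fast=3: a[fast]=3=a[slow] dup, fast++
slow=1 fast=4: a[fast]=4≠a[slow]=3 write a[2]=4, slow++,fast++
slow=2 fast=5: a[fast]=4=a[slow] dup, fast++
slow=2 fast=6: a[fast]=7≠a[slow]=4 write a[3]=7, slow++,fast++
slow=3 fast=7: a[fast]=9≠a[slow]=7 write a[4]=9, slow++,fast++
slow=4 fast=8: a[fast]=11≠a[slow]=9 write a[5]=11, slow++,fast++
slow=5 fast=9: a[fast]=11=a[slow] dup, fast++
slow=5 fast=10: a[fast]=12≠a[slow]=11 write a[6]=12, slow++,fast++
slow=6 fast=11: a[fast]=12=a[slow] dup, fast++
slow=6 fast=12: a[fast]=12=a[slow] dup, fast++
slow=6 fast=13: a[fast]=14≠a[slow]=12 write a[7]=14, slow++,fast++
slow=7 fast=14: a[fast]=14=a[slow] dup, fast++

length 8; prefix = [1, 3, 4, 7, 9, 11, 12, 14]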